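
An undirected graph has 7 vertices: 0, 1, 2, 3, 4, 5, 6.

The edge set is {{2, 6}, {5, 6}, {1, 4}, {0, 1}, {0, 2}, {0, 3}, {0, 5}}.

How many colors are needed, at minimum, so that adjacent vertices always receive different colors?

2 and 6 are adjacent, so at least 2 colors are needed.
2 colors suffice: color a → {0, 4, 6}; color b → {1, 2, 3, 5}. Every edge joins two different colors.

2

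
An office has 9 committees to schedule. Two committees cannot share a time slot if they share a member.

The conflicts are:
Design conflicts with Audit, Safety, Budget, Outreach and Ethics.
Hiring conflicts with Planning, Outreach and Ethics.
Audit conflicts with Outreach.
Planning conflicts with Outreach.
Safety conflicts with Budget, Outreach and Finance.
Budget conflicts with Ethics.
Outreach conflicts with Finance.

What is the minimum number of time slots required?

3

Design, Safety, Outreach pairwise conflict, so at least 3 time slots are needed.
3 time slots suffice: time slot 1 → {Budget, Outreach}; time slot 2 → {Design, Hiring, Finance}; time slot 3 → {Audit, Planning, Safety, Ethics}. Each listed conflict is separated.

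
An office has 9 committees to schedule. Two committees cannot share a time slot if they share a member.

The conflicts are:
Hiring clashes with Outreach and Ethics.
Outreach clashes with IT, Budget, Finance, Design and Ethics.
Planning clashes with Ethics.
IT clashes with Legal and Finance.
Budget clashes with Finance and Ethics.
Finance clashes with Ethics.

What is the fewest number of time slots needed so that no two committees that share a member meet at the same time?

Outreach, Budget, Finance, Ethics pairwise conflict, so at least 4 time slots are needed.
4 time slots suffice: time slot 1 → {Outreach, Planning, Legal}; time slot 2 → {IT, Design, Ethics}; time slot 3 → {Hiring, Finance}; time slot 4 → {Budget}. Every pair that conflicts lands in different time slots.

4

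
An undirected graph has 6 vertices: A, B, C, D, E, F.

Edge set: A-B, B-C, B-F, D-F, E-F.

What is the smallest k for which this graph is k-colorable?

B and C are adjacent, so at least 2 colors are needed.
One proper 2-coloring: A=1, B=2, C=1, D=2, E=2, F=1. No two adjacent vertices share a color.

2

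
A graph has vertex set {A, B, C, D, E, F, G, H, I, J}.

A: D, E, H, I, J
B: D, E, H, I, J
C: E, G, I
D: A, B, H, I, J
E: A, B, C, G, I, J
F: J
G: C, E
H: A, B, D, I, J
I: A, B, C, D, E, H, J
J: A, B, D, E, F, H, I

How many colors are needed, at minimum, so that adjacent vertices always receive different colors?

A, D, H, I, J are mutually adjacent (a clique of size 5), so at least 5 colors are needed.
5 colors suffice: color 1 → {F, G, I}; color 2 → {C, J}; color 3 → {D, E}; color 4 → {H}; color 5 → {A, B}. Each edge has distinct colors on its endpoints.

5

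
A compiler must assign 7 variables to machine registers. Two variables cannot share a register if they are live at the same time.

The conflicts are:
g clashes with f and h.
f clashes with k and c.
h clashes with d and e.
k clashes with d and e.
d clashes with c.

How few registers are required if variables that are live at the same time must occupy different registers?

The cycle k-e-h-g-f-k has odd length 5, so it cannot be 2-colored; at least 3 registers are needed.
3 registers suffice: register 1 → {h, k, c}; register 2 → {f, d, e}; register 3 → {g}. Every pair that conflicts lands in different registers.

3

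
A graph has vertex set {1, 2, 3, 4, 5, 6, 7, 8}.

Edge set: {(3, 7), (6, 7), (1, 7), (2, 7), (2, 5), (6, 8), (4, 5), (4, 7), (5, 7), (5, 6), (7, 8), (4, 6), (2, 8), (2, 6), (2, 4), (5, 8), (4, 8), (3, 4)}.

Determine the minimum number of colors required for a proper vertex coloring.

6

2, 4, 5, 6, 7, 8 are mutually adjacent (a clique of size 6), so at least 6 colors are needed.
6 colors suffice: color a → {7}; color b → {1, 4}; color c → {3, 6}; color d → {8}; color e → {5}; color f → {2}. Every edge joins two different colors.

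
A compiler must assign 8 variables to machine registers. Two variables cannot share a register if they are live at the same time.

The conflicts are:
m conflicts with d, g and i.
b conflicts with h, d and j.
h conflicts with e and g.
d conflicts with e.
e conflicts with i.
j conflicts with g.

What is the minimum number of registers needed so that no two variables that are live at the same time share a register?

The cycle d-e-h-g-m-d has odd length 5, so it cannot be 2-colored; at least 3 registers are needed.
Using 3 registers: m=2, b=2, h=1, d=1, e=2, j=1, g=3, i=1. Each listed conflict is separated.

3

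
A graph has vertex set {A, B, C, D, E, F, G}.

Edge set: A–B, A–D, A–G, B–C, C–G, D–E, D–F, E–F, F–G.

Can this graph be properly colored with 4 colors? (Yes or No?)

Yes

The chromatic number is 3. D, E, F are pairwise adjacent, so at least 3 colors are needed.
3 colors suffice: color 1 → {B, D, G}; color 2 → {A, C, F}; color 3 → {E}.
Since 4 ≥ 3, a proper 4-coloring certainly exists.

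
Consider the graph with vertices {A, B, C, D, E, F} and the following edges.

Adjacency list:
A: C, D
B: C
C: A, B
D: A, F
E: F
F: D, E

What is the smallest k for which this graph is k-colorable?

2

E and F are adjacent, so at least 2 colors are needed.
A valid assignment using 2 colors: A=1, B=1, C=2, D=2, E=2, F=1. No two adjacent vertices share a color.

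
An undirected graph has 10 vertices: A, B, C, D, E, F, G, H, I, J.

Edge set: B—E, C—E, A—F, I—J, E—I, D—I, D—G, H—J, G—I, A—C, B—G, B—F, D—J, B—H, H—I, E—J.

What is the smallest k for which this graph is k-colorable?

3

E, I, J form a triangle, so at least 3 colors are needed.
3 colors suffice: color 1 → {B, C, I}; color 2 → {D, E, F, H}; color 3 → {A, G, J}. Each edge has distinct colors on its endpoints.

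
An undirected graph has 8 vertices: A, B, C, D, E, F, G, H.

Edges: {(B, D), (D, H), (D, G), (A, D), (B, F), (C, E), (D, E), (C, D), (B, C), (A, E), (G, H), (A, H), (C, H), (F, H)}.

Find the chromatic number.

3

B, C, D are mutually adjacent, so at least 3 colors are needed.
3 colors suffice: A=3, B=2, C=3, D=1, E=2, F=1, G=3, H=2. Every edge joins two different colors.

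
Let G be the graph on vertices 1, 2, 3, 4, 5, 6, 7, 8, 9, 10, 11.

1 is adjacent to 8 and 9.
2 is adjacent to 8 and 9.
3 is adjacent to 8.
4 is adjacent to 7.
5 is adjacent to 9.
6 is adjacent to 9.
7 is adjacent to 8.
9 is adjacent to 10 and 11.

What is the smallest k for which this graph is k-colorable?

6 and 9 are adjacent, so at least 2 colors are needed.
2 colors suffice: color a → {4, 8, 9}; color b → {1, 2, 3, 5, 6, 7, 10, 11}. No two adjacent vertices share a color.

2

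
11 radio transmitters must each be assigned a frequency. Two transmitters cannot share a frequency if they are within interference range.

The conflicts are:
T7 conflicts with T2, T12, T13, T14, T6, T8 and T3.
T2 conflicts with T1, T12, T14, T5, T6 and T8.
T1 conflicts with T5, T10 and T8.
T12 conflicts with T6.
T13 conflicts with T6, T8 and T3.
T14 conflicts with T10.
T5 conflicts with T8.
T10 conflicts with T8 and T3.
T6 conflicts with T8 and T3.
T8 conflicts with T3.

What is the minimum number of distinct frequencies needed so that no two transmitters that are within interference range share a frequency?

5

T7, T13, T6, T8, T3 all conflict with each other, so at least 5 frequencies are needed.
Using 5 frequencies: T7=2, T2=3, T1=2, T12=1, T13=5, T14=1, T5=4, T10=4, T6=4, T8=1, T3=3. Every pair that conflicts lands in different frequencies.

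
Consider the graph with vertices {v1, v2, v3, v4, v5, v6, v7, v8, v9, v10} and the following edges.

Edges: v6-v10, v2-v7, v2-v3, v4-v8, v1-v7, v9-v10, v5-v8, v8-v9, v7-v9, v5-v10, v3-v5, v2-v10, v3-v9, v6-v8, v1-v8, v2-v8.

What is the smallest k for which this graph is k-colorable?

v4 and v8 are adjacent, so at least 2 colors are needed.
2 colors suffice: color 1 → {v3, v7, v8, v10}; color 2 → {v1, v2, v4, v5, v6, v9}. Each edge has distinct colors on its endpoints.

2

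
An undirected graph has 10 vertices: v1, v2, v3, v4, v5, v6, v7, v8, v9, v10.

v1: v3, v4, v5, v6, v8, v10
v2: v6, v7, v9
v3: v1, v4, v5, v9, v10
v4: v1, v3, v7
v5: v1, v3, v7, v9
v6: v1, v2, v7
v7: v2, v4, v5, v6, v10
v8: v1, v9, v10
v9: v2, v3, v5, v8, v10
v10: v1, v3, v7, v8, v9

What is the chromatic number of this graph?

3

v1, v3, v4 form a triangle, so at least 3 colors are needed.
A valid assignment using 3 colors: v1=1, v2=2, v3=2, v4=3, v5=3, v6=3, v7=1, v8=2, v9=1, v10=3. No two adjacent vertices share a color.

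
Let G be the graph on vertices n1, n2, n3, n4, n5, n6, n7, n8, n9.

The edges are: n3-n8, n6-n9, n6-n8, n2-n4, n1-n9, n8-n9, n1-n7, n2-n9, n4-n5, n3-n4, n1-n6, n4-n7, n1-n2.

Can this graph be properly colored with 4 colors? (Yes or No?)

Yes

The chromatic number is 3. n1, n2, n9 form a triangle, so at least 3 colors are needed.
3 colors suffice: color R → {n4, n9}; color B → {n1, n5, n8}; color G → {n2, n3, n6, n7}.
Since 4 ≥ 3, a proper 4-coloring certainly exists.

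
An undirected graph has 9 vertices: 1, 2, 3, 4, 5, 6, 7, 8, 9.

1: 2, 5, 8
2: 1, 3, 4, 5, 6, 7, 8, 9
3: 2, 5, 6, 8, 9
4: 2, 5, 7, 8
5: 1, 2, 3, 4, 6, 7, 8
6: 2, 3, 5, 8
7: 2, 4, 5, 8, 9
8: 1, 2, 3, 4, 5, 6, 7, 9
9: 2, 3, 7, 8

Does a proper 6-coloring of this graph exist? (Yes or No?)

Yes

The chromatic number is 5. 2, 4, 5, 7, 8 are mutually adjacent (a clique of size 5), so at least 5 colors are needed.
5 colors suffice: color red → {2}; color blue → {8}; color green → {5, 9}; color yellow → {1, 3, 7}; color purple → {4, 6}.
Since 6 ≥ 5, a proper 6-coloring certainly exists.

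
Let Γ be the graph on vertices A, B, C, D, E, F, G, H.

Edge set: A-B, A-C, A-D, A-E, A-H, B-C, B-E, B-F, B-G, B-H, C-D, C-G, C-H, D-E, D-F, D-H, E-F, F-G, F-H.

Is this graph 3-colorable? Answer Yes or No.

No

A, C, D, H are pairwise adjacent (a clique of size 4), so at least 4 colors are needed.
So 3 colors are not enough.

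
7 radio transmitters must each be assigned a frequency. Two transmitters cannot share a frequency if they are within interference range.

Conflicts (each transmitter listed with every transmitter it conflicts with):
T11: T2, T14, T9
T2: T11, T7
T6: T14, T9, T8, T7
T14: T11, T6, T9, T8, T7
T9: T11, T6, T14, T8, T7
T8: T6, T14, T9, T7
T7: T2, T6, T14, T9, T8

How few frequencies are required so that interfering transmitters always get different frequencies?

5

T6, T14, T9, T8, T7 all conflict with each other, so at least 5 frequencies are needed.
5 frequencies suffice: frequency 1 → {T11, T7}; frequency 2 → {T2, T9}; frequency 3 → {T14}; frequency 4 → {T8}; frequency 5 → {T6}. Every pair that conflicts lands in different frequencies.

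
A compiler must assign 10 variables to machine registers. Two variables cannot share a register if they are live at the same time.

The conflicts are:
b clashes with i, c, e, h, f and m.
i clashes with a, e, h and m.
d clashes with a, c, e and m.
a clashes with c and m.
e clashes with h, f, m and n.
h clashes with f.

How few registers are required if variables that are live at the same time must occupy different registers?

b, e, h, f pairwise conflict, so at least 4 registers are needed.
A valid assignment using 4 registers: b=2, i=4, d=2, a=1, c=3, e=1, h=3, f=4, m=3, n=2. Every pair that conflicts lands in different registers.

4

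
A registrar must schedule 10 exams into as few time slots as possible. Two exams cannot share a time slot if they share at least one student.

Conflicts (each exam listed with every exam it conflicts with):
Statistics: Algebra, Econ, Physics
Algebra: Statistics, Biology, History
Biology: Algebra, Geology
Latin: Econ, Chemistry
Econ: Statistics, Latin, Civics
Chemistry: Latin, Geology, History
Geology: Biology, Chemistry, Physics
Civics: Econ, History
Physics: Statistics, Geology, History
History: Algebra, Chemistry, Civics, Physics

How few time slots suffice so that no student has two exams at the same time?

The cycle Geology-Physics-History-Algebra-Biology-Geology has odd length 5, so it cannot be 2-colored; at least 3 time slots are needed.
3 time slots suffice: time slot 1 → {Econ, Geology, History}; time slot 2 → {Algebra, Chemistry, Civics, Physics}; time slot 3 → {Statistics, Biology, Latin}. Every pair that conflicts lands in different time slots.

3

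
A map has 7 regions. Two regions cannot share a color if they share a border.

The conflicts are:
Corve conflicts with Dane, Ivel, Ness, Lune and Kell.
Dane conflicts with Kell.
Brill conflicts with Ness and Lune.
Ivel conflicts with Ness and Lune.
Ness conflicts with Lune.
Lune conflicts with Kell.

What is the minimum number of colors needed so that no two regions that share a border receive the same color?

4

Corve, Ivel, Ness, Lune all conflict with each other, so at least 4 colors are needed.
A valid assignment using 4 colors: Corve=2, Dane=1, Brill=2, Ivel=4, Ness=3, Lune=1, Kell=3. No two conflicting regions share a color.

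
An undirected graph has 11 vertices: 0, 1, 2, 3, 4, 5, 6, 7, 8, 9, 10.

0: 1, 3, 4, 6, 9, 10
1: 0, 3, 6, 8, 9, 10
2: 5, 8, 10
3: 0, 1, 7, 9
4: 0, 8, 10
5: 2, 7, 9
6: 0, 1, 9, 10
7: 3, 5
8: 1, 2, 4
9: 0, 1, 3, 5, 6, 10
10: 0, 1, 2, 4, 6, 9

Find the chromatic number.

5

0, 1, 6, 9, 10 form a clique, so at least 5 colors are needed.
A valid assignment using 5 colors: 0=d, 1=c, 2=b, 3=a, 4=b, 5=a, 6=e, 7=b, 8=a, 9=b, 10=a. Each edge has distinct colors on its endpoints.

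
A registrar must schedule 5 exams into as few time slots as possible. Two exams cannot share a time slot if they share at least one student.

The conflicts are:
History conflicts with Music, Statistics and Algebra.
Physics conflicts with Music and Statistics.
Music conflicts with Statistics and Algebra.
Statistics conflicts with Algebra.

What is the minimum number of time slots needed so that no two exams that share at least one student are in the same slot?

History, Music, Statistics, Algebra are mutually in conflict, so at least 4 time slots are needed.
4 time slots suffice: time slot 1 → {Statistics}; time slot 2 → {Music}; time slot 3 → {Physics, Algebra}; time slot 4 → {History}. No two conflicting exams share a time slot.

4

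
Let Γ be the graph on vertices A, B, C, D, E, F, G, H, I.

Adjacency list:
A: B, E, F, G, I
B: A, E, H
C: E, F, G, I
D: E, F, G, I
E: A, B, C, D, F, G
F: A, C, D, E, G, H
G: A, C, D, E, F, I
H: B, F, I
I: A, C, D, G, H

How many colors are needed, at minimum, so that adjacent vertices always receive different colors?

D, E, F, G form a clique, so at least 4 colors are needed.
4 colors suffice: A=4, B=2, C=4, D=4, E=1, F=2, G=3, H=3, I=1. No two adjacent vertices share a color.

4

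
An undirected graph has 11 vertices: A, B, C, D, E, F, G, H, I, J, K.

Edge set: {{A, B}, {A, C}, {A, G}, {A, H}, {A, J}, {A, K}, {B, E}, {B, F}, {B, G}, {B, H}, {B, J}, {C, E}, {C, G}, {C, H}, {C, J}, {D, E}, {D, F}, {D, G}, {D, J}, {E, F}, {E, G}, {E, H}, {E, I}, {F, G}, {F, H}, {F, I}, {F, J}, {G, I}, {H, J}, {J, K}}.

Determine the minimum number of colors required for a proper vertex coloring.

D, E, F, G are mutually adjacent (a clique of size 4), so at least 4 colors are needed.
One proper 4-coloring: A=3, B=4, C=4, D=4, E=1, F=3, G=2, H=2, I=4, J=1, K=2. Every edge joins two different colors.

4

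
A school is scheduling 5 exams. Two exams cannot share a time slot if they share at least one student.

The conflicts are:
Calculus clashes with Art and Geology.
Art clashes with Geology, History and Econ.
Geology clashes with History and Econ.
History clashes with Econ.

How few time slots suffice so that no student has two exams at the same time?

Art, Geology, History, Econ pairwise conflict, so at least 4 time slots are needed.
4 time slots suffice: time slot 1 → {Geology}; time slot 2 → {Art}; time slot 3 → {Calculus, History}; time slot 4 → {Econ}. Every pair that conflicts lands in different time slots.

4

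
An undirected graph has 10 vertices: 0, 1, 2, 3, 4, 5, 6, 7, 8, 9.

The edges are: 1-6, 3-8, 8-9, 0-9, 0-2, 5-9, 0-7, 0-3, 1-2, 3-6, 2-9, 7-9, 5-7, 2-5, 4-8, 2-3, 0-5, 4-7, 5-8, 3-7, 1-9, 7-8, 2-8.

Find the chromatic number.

2, 5, 8, 9 are mutually adjacent (a clique of size 4), so at least 4 colors are needed.
4 colors suffice: 0=blue, 1=blue, 2=red, 3=green, 4=green, 5=yellow, 6=red, 7=red, 8=blue, 9=green. No two adjacent vertices share a color.

4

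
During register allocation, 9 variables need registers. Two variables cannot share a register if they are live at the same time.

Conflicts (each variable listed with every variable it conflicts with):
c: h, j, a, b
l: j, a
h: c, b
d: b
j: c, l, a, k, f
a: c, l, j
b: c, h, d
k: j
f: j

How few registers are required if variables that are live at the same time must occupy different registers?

c, h, b pairwise conflict, so at least 3 registers are needed.
A valid assignment using 3 registers: c=2, l=2, h=3, d=2, j=1, a=3, b=1, k=2, f=2. No two conflicting variables share a register.

3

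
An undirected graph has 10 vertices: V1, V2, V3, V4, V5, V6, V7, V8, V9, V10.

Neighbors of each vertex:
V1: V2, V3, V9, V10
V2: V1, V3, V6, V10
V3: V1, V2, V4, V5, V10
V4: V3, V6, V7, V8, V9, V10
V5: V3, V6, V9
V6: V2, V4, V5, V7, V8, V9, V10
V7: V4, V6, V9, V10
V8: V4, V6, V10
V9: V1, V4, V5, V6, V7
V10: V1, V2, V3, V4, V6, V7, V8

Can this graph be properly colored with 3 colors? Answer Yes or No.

No

V4, V6, V7, V10 are mutually adjacent (a clique of size 4), so at least 4 colors are needed.
So 3 colors are not enough.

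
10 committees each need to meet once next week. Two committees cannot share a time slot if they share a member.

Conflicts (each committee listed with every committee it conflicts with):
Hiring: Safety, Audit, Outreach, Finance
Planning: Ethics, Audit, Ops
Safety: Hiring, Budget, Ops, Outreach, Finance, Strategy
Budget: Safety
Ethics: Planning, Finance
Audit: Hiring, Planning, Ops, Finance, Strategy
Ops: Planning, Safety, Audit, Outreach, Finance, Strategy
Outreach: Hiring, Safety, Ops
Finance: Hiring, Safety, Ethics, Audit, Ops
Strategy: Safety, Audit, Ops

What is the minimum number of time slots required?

Hiring, Safety, Finance pairwise conflict, so at least 3 time slots are needed.
3 time slots suffice: time slot 1 → {Safety, Ethics, Audit}; time slot 2 → {Hiring, Budget, Ops}; time slot 3 → {Planning, Outreach, Finance, Strategy}. Each listed conflict is separated.

3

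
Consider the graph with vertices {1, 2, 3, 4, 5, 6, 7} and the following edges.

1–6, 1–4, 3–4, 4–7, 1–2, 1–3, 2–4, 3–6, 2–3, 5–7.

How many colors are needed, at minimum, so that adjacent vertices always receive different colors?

1, 2, 3, 4 form a clique, so at least 4 colors are needed.
4 colors suffice: color red → {4, 5, 6}; color blue → {1, 7}; color green → {3}; color yellow → {2}. Every edge joins two different colors.

4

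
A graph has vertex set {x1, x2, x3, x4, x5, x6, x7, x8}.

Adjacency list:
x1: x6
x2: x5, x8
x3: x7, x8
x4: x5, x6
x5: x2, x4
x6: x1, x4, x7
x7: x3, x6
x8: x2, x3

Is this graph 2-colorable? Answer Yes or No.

No

The cycle x8-x3-x7-x6-x4-x5-x2-x8 has odd length 7, so it cannot be 2-colored; at least 3 colors are needed.
So 2 colors are not enough.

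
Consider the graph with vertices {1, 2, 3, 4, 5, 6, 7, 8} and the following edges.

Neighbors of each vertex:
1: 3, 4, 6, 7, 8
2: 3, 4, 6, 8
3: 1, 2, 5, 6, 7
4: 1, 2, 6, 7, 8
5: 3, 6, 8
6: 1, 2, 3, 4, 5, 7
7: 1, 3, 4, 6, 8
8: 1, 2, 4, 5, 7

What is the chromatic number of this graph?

4

1, 4, 7, 8 are mutually adjacent (a clique of size 4), so at least 4 colors are needed.
One proper 4-coloring: 1=green, 2=green, 3=blue, 4=blue, 5=green, 6=red, 7=yellow, 8=red. Every edge joins two different colors.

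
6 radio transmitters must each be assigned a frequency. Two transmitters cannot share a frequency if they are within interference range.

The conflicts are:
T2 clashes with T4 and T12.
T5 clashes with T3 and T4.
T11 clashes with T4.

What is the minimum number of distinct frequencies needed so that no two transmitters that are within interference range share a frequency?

2

T11 and T4 conflict, so at least 2 frequencies are needed.
A valid assignment using 2 frequencies: T2=2, T5=2, T3=1, T11=2, T4=1, T12=1. Each listed conflict is separated.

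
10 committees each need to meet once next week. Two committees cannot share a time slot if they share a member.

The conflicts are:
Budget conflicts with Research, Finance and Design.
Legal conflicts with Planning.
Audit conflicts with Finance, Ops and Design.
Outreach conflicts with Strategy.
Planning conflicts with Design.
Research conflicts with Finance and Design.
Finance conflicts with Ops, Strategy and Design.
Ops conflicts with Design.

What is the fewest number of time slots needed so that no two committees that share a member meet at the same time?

4

Audit, Finance, Ops, Design pairwise conflict, so at least 4 time slots are needed.
Using 4 time slots: Budget=4, Legal=2, Audit=3, Outreach=1, Planning=1, Research=3, Finance=1, Ops=4, Strategy=2, Design=2. Every pair that conflicts lands in different time slots.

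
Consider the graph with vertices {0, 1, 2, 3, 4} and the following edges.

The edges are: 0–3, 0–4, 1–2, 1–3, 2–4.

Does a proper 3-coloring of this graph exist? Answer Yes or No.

The chromatic number is 3. The cycle 2-4-0-3-1-2 has odd length 5, so it cannot be 2-colored; at least 3 colors are needed.
3 colors suffice: color red → {0, 1}; color blue → {3, 4}; color green → {2}.
That is already a proper 3-coloring.

Yes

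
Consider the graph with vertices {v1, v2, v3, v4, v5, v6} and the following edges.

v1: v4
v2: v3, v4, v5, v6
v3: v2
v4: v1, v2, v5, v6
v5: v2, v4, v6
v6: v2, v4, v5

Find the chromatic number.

v2, v4, v5, v6 form a clique, so at least 4 colors are needed.
4 colors suffice: v1=2, v2=2, v3=1, v4=1, v5=3, v6=4. No two adjacent vertices share a color.

4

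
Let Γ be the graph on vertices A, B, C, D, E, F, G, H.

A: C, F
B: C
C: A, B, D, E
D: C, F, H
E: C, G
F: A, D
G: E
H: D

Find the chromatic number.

A and C are adjacent, so at least 2 colors are needed.
A valid assignment using 2 colors: A=blue, B=blue, C=red, D=blue, E=blue, F=red, G=red, H=red. Every edge joins two different colors.

2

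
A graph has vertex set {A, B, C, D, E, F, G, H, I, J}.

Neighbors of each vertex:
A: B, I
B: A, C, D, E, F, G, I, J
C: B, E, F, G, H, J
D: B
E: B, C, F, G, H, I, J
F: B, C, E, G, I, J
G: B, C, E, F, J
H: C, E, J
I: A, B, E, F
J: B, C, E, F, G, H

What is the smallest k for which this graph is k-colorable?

6

B, C, E, F, G, J are pairwise adjacent (a clique of size 6), so at least 6 colors are needed.
A valid assignment using 6 colors: A=2, B=1, C=5, D=2, E=2, F=4, G=6, H=1, I=3, J=3. Each edge has distinct colors on its endpoints.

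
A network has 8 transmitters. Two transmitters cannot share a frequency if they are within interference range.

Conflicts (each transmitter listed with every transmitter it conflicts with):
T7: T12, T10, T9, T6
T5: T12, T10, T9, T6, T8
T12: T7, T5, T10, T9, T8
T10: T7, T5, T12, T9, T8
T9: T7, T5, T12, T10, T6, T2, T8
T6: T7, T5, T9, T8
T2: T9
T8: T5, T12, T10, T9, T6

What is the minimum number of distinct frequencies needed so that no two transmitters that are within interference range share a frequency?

T5, T12, T10, T9, T8 all conflict with each other, so at least 5 frequencies are needed.
A valid assignment using 5 frequencies: T7=2, T5=5, T12=4, T10=3, T9=1, T6=3, T2=2, T8=2. No two conflicting transmitters share a frequency.

5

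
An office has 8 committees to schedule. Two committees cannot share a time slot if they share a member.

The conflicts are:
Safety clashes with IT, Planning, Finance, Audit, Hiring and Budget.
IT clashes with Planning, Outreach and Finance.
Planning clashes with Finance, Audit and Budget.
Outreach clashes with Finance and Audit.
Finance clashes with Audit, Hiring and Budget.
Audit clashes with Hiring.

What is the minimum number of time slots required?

4

Safety, IT, Planning, Finance are mutually in conflict, so at least 4 time slots are needed.
4 time slots suffice: time slot 1 → {Finance}; time slot 2 → {Safety, Outreach}; time slot 3 → {Planning, Hiring}; time slot 4 → {IT, Audit, Budget}. Each listed conflict is separated.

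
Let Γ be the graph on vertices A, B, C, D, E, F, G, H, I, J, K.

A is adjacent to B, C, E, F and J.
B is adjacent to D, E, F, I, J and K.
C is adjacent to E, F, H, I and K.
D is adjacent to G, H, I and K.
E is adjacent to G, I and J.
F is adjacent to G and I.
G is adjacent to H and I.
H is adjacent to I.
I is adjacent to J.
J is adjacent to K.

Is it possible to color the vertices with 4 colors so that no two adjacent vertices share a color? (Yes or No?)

Yes

The chromatic number is 4. D, G, H, I are mutually adjacent (a clique of size 4), so at least 4 colors are needed.
4 colors suffice: color 1 → {A, I, K}; color 2 → {B, C, G}; color 3 → {D, E, F}; color 4 → {H, J}.
That is already a proper 4-coloring.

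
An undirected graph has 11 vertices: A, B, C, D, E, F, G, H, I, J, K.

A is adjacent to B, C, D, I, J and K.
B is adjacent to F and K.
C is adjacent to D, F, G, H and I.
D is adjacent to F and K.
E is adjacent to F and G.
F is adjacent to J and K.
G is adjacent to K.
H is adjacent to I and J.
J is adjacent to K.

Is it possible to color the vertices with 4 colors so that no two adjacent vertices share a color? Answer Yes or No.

The chromatic number is 3. D, F, K are pairwise adjacent, so at least 3 colors are needed.
3 colors suffice: color 1 → {A, F, G, H}; color 2 → {C, E, K}; color 3 → {B, D, I, J}.
Since 4 ≥ 3, a proper 4-coloring certainly exists.

Yes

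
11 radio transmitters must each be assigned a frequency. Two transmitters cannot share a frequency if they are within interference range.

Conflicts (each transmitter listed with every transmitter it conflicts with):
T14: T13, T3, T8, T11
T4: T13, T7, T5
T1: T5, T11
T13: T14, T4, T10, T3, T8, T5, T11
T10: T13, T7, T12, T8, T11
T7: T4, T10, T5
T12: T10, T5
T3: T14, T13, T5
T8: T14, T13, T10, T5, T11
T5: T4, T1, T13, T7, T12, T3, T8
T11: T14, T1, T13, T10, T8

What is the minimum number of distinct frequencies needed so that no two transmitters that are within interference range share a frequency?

4

T14, T13, T8, T11 pairwise conflict, so at least 4 frequencies are needed.
4 frequencies suffice: T14=4, T4=3, T1=1, T13=1, T10=4, T7=1, T12=1, T3=3, T8=3, T5=2, T11=2. Every pair that conflicts lands in different frequencies.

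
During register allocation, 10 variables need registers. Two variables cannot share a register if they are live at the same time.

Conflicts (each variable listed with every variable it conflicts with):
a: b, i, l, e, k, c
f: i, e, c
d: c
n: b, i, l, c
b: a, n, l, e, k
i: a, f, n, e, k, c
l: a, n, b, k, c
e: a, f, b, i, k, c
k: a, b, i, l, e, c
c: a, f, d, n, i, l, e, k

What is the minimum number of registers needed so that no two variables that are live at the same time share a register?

a, i, e, k, c are mutually in conflict, so at least 5 registers are needed.
5 registers suffice: register 1 → {b, c}; register 2 → {f, d, n, k}; register 3 → {i, l}; register 4 → {e}; register 5 → {a}. Every pair that conflicts lands in different registers.

5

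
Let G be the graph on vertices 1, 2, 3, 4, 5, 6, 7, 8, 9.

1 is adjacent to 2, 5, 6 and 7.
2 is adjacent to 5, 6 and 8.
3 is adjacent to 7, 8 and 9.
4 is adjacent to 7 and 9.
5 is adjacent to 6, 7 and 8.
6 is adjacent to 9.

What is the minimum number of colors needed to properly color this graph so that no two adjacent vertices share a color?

4

1, 2, 5, 6 form a clique, so at least 4 colors are needed.
4 colors suffice: color a → {3, 4, 5}; color b → {2, 7, 9}; color c → {1, 8}; color d → {6}. No two adjacent vertices share a color.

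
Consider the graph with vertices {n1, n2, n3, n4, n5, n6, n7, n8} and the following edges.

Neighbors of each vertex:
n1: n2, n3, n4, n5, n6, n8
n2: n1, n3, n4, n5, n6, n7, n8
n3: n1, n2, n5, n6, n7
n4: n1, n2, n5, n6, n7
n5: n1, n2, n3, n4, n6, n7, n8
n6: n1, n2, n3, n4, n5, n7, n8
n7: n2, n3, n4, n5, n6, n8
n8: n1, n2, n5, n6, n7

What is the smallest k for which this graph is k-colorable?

5

n2, n3, n5, n6, n7 are mutually adjacent (a clique of size 5), so at least 5 colors are needed.
5 colors suffice: color 1 → {n6}; color 2 → {n2}; color 3 → {n5}; color 4 → {n1, n7}; color 5 → {n3, n4, n8}. Every edge joins two different colors.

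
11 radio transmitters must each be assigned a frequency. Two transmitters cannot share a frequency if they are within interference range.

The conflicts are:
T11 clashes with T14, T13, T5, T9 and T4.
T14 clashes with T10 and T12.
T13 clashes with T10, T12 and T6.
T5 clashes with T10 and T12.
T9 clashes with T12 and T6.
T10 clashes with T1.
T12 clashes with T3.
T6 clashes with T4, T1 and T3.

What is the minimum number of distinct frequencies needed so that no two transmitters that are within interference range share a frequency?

2

T9 and T6 conflict, so at least 2 frequencies are needed.
2 frequencies suffice: frequency 1 → {T11, T10, T12, T6}; frequency 2 → {T14, T13, T5, T9, T4, T1, T3}. No two conflicting transmitters share a frequency.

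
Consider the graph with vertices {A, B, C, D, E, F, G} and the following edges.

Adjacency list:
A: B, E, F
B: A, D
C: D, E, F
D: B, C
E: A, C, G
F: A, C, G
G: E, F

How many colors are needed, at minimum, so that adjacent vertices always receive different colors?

The cycle C-F-A-B-D-C has odd length 5, so it cannot be 2-colored; at least 3 colors are needed.
3 colors suffice: color 1 → {A, C, G}; color 2 → {B, E, F}; color 3 → {D}. Every edge joins two different colors.

3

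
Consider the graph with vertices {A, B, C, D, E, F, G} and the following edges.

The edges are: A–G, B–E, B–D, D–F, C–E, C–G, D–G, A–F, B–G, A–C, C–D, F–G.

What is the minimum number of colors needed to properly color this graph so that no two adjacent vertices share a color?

B, D, G are pairwise adjacent, so at least 3 colors are needed.
3 colors suffice: color red → {E, G}; color blue → {A, D}; color green → {B, C, F}. No two adjacent vertices share a color.

3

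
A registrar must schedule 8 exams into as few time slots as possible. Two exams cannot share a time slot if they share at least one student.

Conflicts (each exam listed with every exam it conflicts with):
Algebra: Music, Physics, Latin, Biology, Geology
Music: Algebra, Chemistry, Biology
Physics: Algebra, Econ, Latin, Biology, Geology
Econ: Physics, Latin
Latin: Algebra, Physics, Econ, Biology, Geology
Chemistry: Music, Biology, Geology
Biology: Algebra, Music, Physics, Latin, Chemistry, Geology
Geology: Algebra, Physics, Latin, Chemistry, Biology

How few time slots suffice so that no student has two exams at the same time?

5

Algebra, Physics, Latin, Biology, Geology are mutually in conflict, so at least 5 time slots are needed.
A valid assignment using 5 time slots: Algebra=5, Music=2, Physics=3, Econ=1, Latin=2, Chemistry=3, Biology=1, Geology=4. Every pair that conflicts lands in different time slots.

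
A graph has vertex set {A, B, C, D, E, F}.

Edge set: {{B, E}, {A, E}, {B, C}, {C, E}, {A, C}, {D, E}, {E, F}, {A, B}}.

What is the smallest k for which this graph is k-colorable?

4

A, B, C, E are mutually adjacent (a clique of size 4), so at least 4 colors are needed.
4 colors suffice: color 1 → {E}; color 2 → {C, D, F}; color 3 → {B}; color 4 → {A}. No two adjacent vertices share a color.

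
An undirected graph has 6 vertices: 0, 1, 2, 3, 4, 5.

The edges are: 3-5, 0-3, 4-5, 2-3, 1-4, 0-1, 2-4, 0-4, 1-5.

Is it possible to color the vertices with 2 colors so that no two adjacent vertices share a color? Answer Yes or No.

0, 1, 4 are pairwise adjacent, so at least 3 colors are needed.
So 2 colors are not enough.

No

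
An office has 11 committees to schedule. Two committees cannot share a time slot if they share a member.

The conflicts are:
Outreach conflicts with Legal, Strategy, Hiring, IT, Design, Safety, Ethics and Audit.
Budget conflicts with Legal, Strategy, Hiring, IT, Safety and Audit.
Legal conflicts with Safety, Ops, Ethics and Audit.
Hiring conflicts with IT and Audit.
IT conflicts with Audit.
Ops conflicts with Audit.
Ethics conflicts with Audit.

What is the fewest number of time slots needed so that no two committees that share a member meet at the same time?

4

Budget, Hiring, IT, Audit pairwise conflict, so at least 4 time slots are needed.
A valid assignment using 4 time slots: Outreach=1, Budget=1, Legal=3, Strategy=2, Hiring=4, IT=3, Design=2, Safety=2, Ops=1, Ethics=4, Audit=2. Every pair that conflicts lands in different time slots.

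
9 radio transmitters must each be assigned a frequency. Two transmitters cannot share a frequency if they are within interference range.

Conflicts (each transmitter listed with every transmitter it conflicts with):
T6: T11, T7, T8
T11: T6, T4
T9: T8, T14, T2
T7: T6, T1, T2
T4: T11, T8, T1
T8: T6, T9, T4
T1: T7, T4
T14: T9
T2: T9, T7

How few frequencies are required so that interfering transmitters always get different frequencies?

The cycle T7-T2-T9-T8-T6-T7 has odd length 5, so it cannot be 2-colored; at least 3 frequencies are needed.
A valid assignment using 3 frequencies: T6=3, T11=2, T9=1, T7=1, T4=1, T8=2, T1=2, T14=2, T2=2. Each listed conflict is separated.

3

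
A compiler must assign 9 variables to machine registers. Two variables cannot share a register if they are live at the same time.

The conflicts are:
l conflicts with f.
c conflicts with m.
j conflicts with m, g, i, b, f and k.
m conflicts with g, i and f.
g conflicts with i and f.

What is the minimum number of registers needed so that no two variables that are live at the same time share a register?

4

j, m, g, i are mutually in conflict, so at least 4 registers are needed.
4 registers suffice: l=1, c=1, j=1, m=2, g=3, i=4, b=2, f=4, k=2. Every pair that conflicts lands in different registers.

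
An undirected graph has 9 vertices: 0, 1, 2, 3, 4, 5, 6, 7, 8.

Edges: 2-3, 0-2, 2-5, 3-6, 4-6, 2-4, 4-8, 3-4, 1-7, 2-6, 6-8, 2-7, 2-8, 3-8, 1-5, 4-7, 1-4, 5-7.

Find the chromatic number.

2, 3, 4, 6, 8 are pairwise adjacent (a clique of size 5), so at least 5 colors are needed.
5 colors suffice: color red → {1, 2}; color blue → {0, 4, 5}; color green → {3, 7}; color yellow → {6}; color purple → {8}. Each edge has distinct colors on its endpoints.

5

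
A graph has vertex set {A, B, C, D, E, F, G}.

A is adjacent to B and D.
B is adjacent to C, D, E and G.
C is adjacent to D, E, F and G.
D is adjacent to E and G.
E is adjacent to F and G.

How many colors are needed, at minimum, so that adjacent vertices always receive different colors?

B, C, D, E, G are mutually adjacent (a clique of size 5), so at least 5 colors are needed.
A valid assignment using 5 colors: A=red, B=yellow, C=blue, D=green, E=red, F=green, G=purple. No two adjacent vertices share a color.

5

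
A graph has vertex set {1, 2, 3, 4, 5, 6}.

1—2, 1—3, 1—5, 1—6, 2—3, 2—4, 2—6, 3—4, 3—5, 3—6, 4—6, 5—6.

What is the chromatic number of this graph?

2, 3, 4, 6 are mutually adjacent (a clique of size 4), so at least 4 colors are needed.
One proper 4-coloring: 1=c, 2=d, 3=a, 4=c, 5=d, 6=b. Every edge joins two different colors.

4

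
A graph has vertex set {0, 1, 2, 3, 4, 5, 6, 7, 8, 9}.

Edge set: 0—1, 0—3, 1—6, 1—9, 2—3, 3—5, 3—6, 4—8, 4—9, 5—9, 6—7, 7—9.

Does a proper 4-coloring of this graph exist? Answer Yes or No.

The chromatic number is 3. The cycle 5-3-0-1-9-5 has odd length 5, so it cannot be 2-colored; at least 3 colors are needed.
A valid assignment using 3 colors: 0=c, 1=b, 2=b, 3=a, 4=b, 5=b, 6=c, 7=b, 8=a, 9=a.
Since 4 ≥ 3, a proper 4-coloring certainly exists.

Yes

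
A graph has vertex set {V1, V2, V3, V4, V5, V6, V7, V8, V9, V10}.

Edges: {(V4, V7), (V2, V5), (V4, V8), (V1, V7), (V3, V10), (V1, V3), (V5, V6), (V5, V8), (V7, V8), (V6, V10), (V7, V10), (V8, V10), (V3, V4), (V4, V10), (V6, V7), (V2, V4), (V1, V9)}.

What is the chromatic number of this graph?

4

V4, V7, V8, V10 form a clique, so at least 4 colors are needed.
One proper 4-coloring: V1=R, V2=B, V3=G, V4=R, V5=R, V6=Y, V7=G, V8=Y, V9=B, V10=B. Each edge has distinct colors on its endpoints.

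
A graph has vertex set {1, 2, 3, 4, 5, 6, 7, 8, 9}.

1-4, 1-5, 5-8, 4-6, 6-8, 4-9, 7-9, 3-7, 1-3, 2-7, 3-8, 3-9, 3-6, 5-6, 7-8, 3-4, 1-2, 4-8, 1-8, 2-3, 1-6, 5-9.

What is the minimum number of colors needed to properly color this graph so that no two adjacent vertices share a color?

5

1, 3, 4, 6, 8 are pairwise adjacent (a clique of size 5), so at least 5 colors are needed.
5 colors suffice: 1=blue, 2=green, 3=red, 4=purple, 5=red, 6=yellow, 7=blue, 8=green, 9=green. No two adjacent vertices share a color.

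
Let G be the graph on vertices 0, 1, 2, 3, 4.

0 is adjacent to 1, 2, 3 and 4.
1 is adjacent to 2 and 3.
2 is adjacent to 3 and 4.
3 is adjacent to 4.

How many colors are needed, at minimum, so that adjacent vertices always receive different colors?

0, 2, 3, 4 form a clique, so at least 4 colors are needed.
One proper 4-coloring: 0=c, 1=d, 2=a, 3=b, 4=d. Every edge joins two different colors.

4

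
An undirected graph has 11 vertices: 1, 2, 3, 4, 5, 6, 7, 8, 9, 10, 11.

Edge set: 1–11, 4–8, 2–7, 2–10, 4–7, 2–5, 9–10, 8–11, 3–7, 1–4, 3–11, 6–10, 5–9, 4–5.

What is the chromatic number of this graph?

3

The cycle 11-1-4-7-3-11 has odd length 5, so it cannot be 2-colored; at least 3 colors are needed.
3 colors suffice: color red → {4, 10, 11}; color blue → {1, 5, 6, 7, 8}; color green → {2, 3, 9}. Each edge has distinct colors on its endpoints.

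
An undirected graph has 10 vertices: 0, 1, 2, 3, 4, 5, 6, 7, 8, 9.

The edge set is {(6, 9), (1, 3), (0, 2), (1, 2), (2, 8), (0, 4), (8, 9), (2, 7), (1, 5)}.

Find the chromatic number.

1 and 5 are adjacent, so at least 2 colors are needed.
2 colors suffice: color a → {2, 3, 4, 5, 9}; color b → {0, 1, 6, 7, 8}. Every edge joins two different colors.

2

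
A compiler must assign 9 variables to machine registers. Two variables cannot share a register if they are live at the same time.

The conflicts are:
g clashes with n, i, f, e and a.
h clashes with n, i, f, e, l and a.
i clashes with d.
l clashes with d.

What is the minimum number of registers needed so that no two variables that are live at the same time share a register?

g and e conflict, so at least 2 registers are needed.
2 registers suffice: register 1 → {g, h, d}; register 2 → {n, i, f, e, l, a}. Each listed conflict is separated.

2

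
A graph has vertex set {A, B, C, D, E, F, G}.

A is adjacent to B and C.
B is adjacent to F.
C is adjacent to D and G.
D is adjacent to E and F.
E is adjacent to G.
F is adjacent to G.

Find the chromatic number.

The cycle A-B-F-D-C-A has odd length 5, so it cannot be 2-colored; at least 3 colors are needed.
One proper 3-coloring: A=3, B=2, C=1, D=2, E=1, F=1, G=2. Each edge has distinct colors on its endpoints.

3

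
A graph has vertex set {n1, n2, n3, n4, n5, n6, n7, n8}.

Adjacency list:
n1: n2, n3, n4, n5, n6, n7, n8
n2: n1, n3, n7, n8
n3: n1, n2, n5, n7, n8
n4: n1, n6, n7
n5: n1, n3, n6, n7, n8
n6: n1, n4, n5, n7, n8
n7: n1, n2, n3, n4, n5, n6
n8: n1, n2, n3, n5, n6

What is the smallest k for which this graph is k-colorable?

n1, n5, n6, n8 are mutually adjacent (a clique of size 4), so at least 4 colors are needed.
4 colors suffice: n1=1, n2=4, n3=3, n4=4, n5=4, n6=3, n7=2, n8=2. Each edge has distinct colors on its endpoints.

4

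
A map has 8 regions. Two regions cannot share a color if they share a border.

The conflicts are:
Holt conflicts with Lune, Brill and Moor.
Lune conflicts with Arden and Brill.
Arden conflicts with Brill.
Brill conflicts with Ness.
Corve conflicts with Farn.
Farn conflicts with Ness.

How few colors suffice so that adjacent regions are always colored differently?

Holt, Lune, Brill all conflict with each other, so at least 3 colors are needed.
3 colors suffice: color 1 → {Brill, Moor, Farn}; color 2 → {Lune, Corve, Ness}; color 3 → {Holt, Arden}. Each listed conflict is separated.

3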